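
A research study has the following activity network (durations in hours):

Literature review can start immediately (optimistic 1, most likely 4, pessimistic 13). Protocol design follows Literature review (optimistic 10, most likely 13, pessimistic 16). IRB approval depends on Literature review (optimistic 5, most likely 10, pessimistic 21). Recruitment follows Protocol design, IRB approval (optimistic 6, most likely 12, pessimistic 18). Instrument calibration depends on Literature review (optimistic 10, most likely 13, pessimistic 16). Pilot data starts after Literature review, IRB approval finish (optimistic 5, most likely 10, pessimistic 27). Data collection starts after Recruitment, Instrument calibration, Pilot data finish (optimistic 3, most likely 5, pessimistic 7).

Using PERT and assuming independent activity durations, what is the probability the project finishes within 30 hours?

0.052

te_Literature review = (1 + 4·4 + 13)/6 = 30/6 = 5; σ²_Literature review = ((13−1)/6)² = 4.000
te_Protocol design = (10 + 4·13 + 16)/6 = 78/6 = 13; σ²_Protocol design = ((16−10)/6)² = 1.000
te_IRB approval = (5 + 4·10 + 21)/6 = 66/6 = 11; σ²_IRB approval = ((21−5)/6)² = 7.111
te_Recruitment = (6 + 4·12 + 18)/6 = 72/6 = 12; σ²_Recruitment = ((18−6)/6)² = 4.000
te_Instrument calibration = (10 + 4·13 + 16)/6 = 78/6 = 13; σ²_Instrument calibration = ((16−10)/6)² = 1.000
te_Pilot data = (5 + 4·10 + 27)/6 = 72/6 = 12; σ²_Pilot data = ((27−5)/6)² = 13.444
te_Data collection = (3 + 4·5 + 7)/6 = 30/6 = 5; σ²_Data collection = ((7−3)/6)² = 0.444

Forward pass:
ES_Literature review = 0; EF_Literature review = 5
ES_Protocol design = 5; EF_Protocol design = 5+13 = 18
ES_IRB approval = 5; EF_IRB approval = 5+11 = 16
ES_Recruitment = max(EF_Protocol design=18, EF_IRB approval=16) = 18; EF_Recruitment = 18+12 = 30
ES_Instrument calibration = 5; EF_Instrument calibration = 5+13 = 18
ES_Pilot data = max(EF_Literature review=5, EF_IRB approval=16) = 16; EF_Pilot data = 16+12 = 28
ES_Data collection = max(EF_Recruitment=30, EF_Instrument calibration=18, EF_Pilot data=28) = 30; EF_Data collection = 30+5 = 35
Expected project duration μ = 35 hours. Critical path: Literature review → Protocol design → Recruitment → Data collection.

Variance along critical path = 4.000 + 1.000 + 4.000 + 0.444 = 9.444; σ = √9.444 = 3.073 hours.
Z = (30 − 35) / 3.073 = -1.627
P(T ≤ 30) = Φ(-1.627) ≈ 0.052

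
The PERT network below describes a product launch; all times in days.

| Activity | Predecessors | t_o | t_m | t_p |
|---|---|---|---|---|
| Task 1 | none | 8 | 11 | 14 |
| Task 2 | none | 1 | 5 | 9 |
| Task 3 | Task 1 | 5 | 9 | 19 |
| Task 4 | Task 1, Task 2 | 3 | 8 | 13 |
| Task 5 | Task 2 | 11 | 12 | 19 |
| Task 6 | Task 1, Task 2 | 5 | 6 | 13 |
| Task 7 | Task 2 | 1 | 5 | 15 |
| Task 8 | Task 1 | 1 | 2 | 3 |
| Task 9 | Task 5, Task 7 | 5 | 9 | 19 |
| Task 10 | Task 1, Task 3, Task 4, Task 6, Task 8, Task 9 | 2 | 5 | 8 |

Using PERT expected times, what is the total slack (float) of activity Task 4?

te_Task 1 = (8 + 4·11 + 14)/6 = 66/6 = 11
te_Task 2 = (1 + 4·5 + 9)/6 = 30/6 = 5
te_Task 3 = (5 + 4·9 + 19)/6 = 60/6 = 10
te_Task 4 = (3 + 4·8 + 13)/6 = 48/6 = 8
te_Task 5 = (11 + 4·12 + 19)/6 = 78/6 = 13
te_Task 6 = (5 + 4·6 + 13)/6 = 42/6 = 7
te_Task 7 = (1 + 4·5 + 15)/6 = 36/6 = 6
te_Task 8 = (1 + 4·2 + 3)/6 = 12/6 = 2
te_Task 9 = (5 + 4·9 + 19)/6 = 60/6 = 10
te_Task 10 = (2 + 4·5 + 8)/6 = 30/6 = 5

Forward pass:
ES_Task 1 = 0; EF_Task 1 = 11
ES_Task 2 = 0; EF_Task 2 = 5
ES_Task 3 = 11; EF_Task 3 = 11+10 = 21
ES_Task 4 = max(EF_Task 1=11, EF_Task 2=5) = 11; EF_Task 4 = 11+8 = 19
ES_Task 5 = 5; EF_Task 5 = 5+13 = 18
ES_Task 6 = max(EF_Task 1=11, EF_Task 2=5) = 11; EF_Task 6 = 11+7 = 18
ES_Task 7 = 5; EF_Task 7 = 5+6 = 11
ES_Task 8 = 11; EF_Task 8 = 11+2 = 13
ES_Task 9 = max(EF_Task 5=18, EF_Task 7=11) = 18; EF_Task 9 = 18+10 = 28
ES_Task 10 = max(EF_Task 1=11, EF_Task 3=21, EF_Task 4=19, EF_Task 6=18, EF_Task 8=13, EF_Task 9=28) = 28; EF_Task 10 = 28+5 = 33
Expected project duration μ = 33 days. Critical path: Task 2 → Task 5 → Task 9 → Task 10.

Backward pass:
LF_Task 10 = 33; LS_Task 10 = 33−5 = 28
LF_Task 9 = LS_Task 10 = 28; LS_Task 9 = 28−10 = 18
LF_Task 8 = LS_Task 10 = 28; LS_Task 8 = 28−2 = 26
LF_Task 7 = LS_Task 9 = 18; LS_Task 7 = 18−6 = 12
LF_Task 6 = LS_Task 10 = 28; LS_Task 6 = 28−7 = 21
LF_Task 5 = LS_Task 9 = 18; LS_Task 5 = 18−13 = 5
LF_Task 4 = LS_Task 10 = 28; LS_Task 4 = 28−8 = 20
LF_Task 3 = LS_Task 10 = 28; LS_Task 3 = 28−10 = 18
LF_Task 2 = min(LS_Task 4=20, LS_Task 5=5, LS_Task 6=21, LS_Task 7=12) = 5; LS_Task 2 = 5−5 = 0
LF_Task 1 = min(LS_Task 3=18, LS_Task 4=20, LS_Task 6=21, LS_Task 8=26, LS_Task 10=28) = 18; LS_Task 1 = 18−11 = 7
Slack_Task 4 = LS_Task 4 − ES_Task 4 = 20 − 11 = 9

9 days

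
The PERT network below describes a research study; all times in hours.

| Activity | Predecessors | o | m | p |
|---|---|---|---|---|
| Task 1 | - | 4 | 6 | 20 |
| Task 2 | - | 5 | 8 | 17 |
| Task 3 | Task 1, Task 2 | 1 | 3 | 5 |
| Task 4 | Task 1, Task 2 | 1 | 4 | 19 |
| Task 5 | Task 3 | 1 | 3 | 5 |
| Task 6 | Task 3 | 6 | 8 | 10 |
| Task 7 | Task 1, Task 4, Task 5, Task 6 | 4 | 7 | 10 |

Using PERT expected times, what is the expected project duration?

te_Task 1 = (4 + 4·6 + 20)/6 = 48/6 = 8
te_Task 2 = (5 + 4·8 + 17)/6 = 54/6 = 9
te_Task 3 = (1 + 4·3 + 5)/6 = 18/6 = 3
te_Task 4 = (1 + 4·4 + 19)/6 = 36/6 = 6
te_Task 5 = (1 + 4·3 + 5)/6 = 18/6 = 3
te_Task 6 = (6 + 4·8 + 10)/6 = 48/6 = 8
te_Task 7 = (4 + 4·7 + 10)/6 = 42/6 = 7

Forward pass:
ES_Task 1 = 0; EF_Task 1 = 8
ES_Task 2 = 0; EF_Task 2 = 9
ES_Task 3 = max(EF_Task 1=8, EF_Task 2=9) = 9; EF_Task 3 = 9+3 = 12
ES_Task 4 = max(EF_Task 1=8, EF_Task 2=9) = 9; EF_Task 4 = 9+6 = 15
ES_Task 5 = 12; EF_Task 5 = 12+3 = 15
ES_Task 6 = 12; EF_Task 6 = 12+8 = 20
ES_Task 7 = max(EF_Task 1=8, EF_Task 4=15, EF_Task 5=15, EF_Task 6=20) = 20; EF_Task 7 = 20+7 = 27
Expected project duration μ = 27 hours. Critical path: Task 2 → Task 3 → Task 6 → Task 7.

27 hours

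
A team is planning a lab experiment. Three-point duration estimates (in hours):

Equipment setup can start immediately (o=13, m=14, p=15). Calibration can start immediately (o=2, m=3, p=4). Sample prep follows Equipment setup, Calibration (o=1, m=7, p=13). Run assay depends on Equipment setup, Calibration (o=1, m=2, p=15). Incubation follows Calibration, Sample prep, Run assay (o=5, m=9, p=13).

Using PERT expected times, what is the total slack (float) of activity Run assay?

te_Equipment setup = (13 + 4·14 + 15)/6 = 84/6 = 14
te_Calibration = (2 + 4·3 + 4)/6 = 18/6 = 3
te_Sample prep = (1 + 4·7 + 13)/6 = 42/6 = 7
te_Run assay = (1 + 4·2 + 15)/6 = 24/6 = 4
te_Incubation = (5 + 4·9 + 13)/6 = 54/6 = 9

Forward pass:
ES_Equipment setup = 0; EF_Equipment setup = 14
ES_Calibration = 0; EF_Calibration = 3
ES_Sample prep = max(EF_Equipment setup=14, EF_Calibration=3) = 14; EF_Sample prep = 14+7 = 21
ES_Run assay = max(EF_Equipment setup=14, EF_Calibration=3) = 14; EF_Run assay = 14+4 = 18
ES_Incubation = max(EF_Calibration=3, EF_Sample prep=21, EF_Run assay=18) = 21; EF_Incubation = 21+9 = 30
Expected project duration μ = 30 hours. Critical path: Equipment setup → Sample prep → Incubation.

Backward pass:
LF_Incubation = 30; LS_Incubation = 30−9 = 21
LF_Run assay = LS_Incubation = 21; LS_Run assay = 21−4 = 17
LF_Sample prep = LS_Incubation = 21; LS_Sample prep = 21−7 = 14
LF_Calibration = min(LS_Sample prep=14, LS_Run assay=17, LS_Incubation=21) = 14; LS_Calibration = 14−3 = 11
LF_Equipment setup = min(LS_Sample prep=14, LS_Run assay=17) = 14; LS_Equipment setup = 14−14 = 0
Slack_Run assay = LS_Run assay − ES_Run assay = 17 − 14 = 3

3 hours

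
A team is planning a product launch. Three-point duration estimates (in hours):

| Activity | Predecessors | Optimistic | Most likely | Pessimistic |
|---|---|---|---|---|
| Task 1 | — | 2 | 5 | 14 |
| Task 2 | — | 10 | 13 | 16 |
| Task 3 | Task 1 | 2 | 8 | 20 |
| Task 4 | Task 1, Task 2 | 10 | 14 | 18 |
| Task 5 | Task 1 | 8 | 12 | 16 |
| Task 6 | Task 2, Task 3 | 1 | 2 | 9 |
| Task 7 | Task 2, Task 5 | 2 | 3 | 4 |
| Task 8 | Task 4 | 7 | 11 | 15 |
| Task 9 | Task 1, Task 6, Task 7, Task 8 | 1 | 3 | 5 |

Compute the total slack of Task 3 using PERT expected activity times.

20 hours

te_Task 1 = (2 + 4·5 + 14)/6 = 36/6 = 6
te_Task 2 = (10 + 4·13 + 16)/6 = 78/6 = 13
te_Task 3 = (2 + 4·8 + 20)/6 = 54/6 = 9
te_Task 4 = (10 + 4·14 + 18)/6 = 84/6 = 14
te_Task 5 = (8 + 4·12 + 16)/6 = 72/6 = 12
te_Task 6 = (1 + 4·2 + 9)/6 = 18/6 = 3
te_Task 7 = (2 + 4·3 + 4)/6 = 18/6 = 3
te_Task 8 = (7 + 4·11 + 15)/6 = 66/6 = 11
te_Task 9 = (1 + 4·3 + 5)/6 = 18/6 = 3

Forward pass:
ES_Task 1 = 0; EF_Task 1 = 6
ES_Task 2 = 0; EF_Task 2 = 13
ES_Task 3 = 6; EF_Task 3 = 6+9 = 15
ES_Task 4 = max(EF_Task 1=6, EF_Task 2=13) = 13; EF_Task 4 = 13+14 = 27
ES_Task 5 = 6; EF_Task 5 = 6+12 = 18
ES_Task 6 = max(EF_Task 2=13, EF_Task 3=15) = 15; EF_Task 6 = 15+3 = 18
ES_Task 7 = max(EF_Task 2=13, EF_Task 5=18) = 18; EF_Task 7 = 18+3 = 21
ES_Task 8 = 27; EF_Task 8 = 27+11 = 38
ES_Task 9 = max(EF_Task 1=6, EF_Task 6=18, EF_Task 7=21, EF_Task 8=38) = 38; EF_Task 9 = 38+3 = 41
Expected project duration μ = 41 hours. Critical path: Task 2 → Task 4 → Task 8 → Task 9.

Backward pass:
LF_Task 9 = 41; LS_Task 9 = 41−3 = 38
LF_Task 8 = LS_Task 9 = 38; LS_Task 8 = 38−11 = 27
LF_Task 7 = LS_Task 9 = 38; LS_Task 7 = 38−3 = 35
LF_Task 6 = LS_Task 9 = 38; LS_Task 6 = 38−3 = 35
LF_Task 5 = LS_Task 7 = 35; LS_Task 5 = 35−12 = 23
LF_Task 4 = LS_Task 8 = 27; LS_Task 4 = 27−14 = 13
LF_Task 3 = LS_Task 6 = 35; LS_Task 3 = 35−9 = 26
LF_Task 2 = min(LS_Task 4=13, LS_Task 6=35, LS_Task 7=35) = 13; LS_Task 2 = 13−13 = 0
LF_Task 1 = min(LS_Task 3=26, LS_Task 4=13, LS_Task 5=23, LS_Task 9=38) = 13; LS_Task 1 = 13−6 = 7
Slack_Task 3 = LS_Task 3 − ES_Task 3 = 26 − 6 = 20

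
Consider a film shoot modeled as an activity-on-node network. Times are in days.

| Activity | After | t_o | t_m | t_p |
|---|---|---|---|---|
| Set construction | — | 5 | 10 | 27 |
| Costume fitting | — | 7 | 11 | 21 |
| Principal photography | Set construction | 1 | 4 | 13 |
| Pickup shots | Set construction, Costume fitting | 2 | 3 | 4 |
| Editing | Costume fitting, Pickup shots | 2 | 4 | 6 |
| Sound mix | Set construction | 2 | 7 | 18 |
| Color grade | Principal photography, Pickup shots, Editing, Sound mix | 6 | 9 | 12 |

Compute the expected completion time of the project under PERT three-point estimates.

te_Set construction = (5 + 4·10 + 27)/6 = 72/6 = 12
te_Costume fitting = (7 + 4·11 + 21)/6 = 72/6 = 12
te_Principal photography = (1 + 4·4 + 13)/6 = 30/6 = 5
te_Pickup shots = (2 + 4·3 + 4)/6 = 18/6 = 3
te_Editing = (2 + 4·4 + 6)/6 = 24/6 = 4
te_Sound mix = (2 + 4·7 + 18)/6 = 48/6 = 8
te_Color grade = (6 + 4·9 + 12)/6 = 54/6 = 9

Forward pass:
ES_Set construction = 0; EF_Set construction = 12
ES_Costume fitting = 0; EF_Costume fitting = 12
ES_Principal photography = 12; EF_Principal photography = 12+5 = 17
ES_Pickup shots = max(EF_Set construction=12, EF_Costume fitting=12) = 12; EF_Pickup shots = 12+3 = 15
ES_Editing = max(EF_Costume fitting=12, EF_Pickup shots=15) = 15; EF_Editing = 15+4 = 19
ES_Sound mix = 12; EF_Sound mix = 12+8 = 20
ES_Color grade = max(EF_Principal photography=17, EF_Pickup shots=15, EF_Editing=19, EF_Sound mix=20) = 20; EF_Color grade = 20+9 = 29
Expected project duration μ = 29 days. Critical path: Set construction → Sound mix → Color grade.

29 days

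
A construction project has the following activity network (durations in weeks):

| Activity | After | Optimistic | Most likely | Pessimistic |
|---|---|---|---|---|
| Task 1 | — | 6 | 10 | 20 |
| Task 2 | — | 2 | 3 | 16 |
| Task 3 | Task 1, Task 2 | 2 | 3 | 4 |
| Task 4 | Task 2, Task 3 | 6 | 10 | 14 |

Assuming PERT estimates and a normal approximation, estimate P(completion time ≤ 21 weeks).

0.134

te_Task 1 = (6 + 4·10 + 20)/6 = 66/6 = 11; σ²_Task 1 = ((20−6)/6)² = 5.444
te_Task 2 = (2 + 4·3 + 16)/6 = 30/6 = 5; σ²_Task 2 = ((16−2)/6)² = 5.444
te_Task 3 = (2 + 4·3 + 4)/6 = 18/6 = 3; σ²_Task 3 = ((4−2)/6)² = 0.111
te_Task 4 = (6 + 4·10 + 14)/6 = 60/6 = 10; σ²_Task 4 = ((14−6)/6)² = 1.778

Forward pass:
ES_Task 1 = 0; EF_Task 1 = 11
ES_Task 2 = 0; EF_Task 2 = 5
ES_Task 3 = max(EF_Task 1=11, EF_Task 2=5) = 11; EF_Task 3 = 11+3 = 14
ES_Task 4 = max(EF_Task 2=5, EF_Task 3=14) = 14; EF_Task 4 = 14+10 = 24
Expected project duration μ = 24 weeks. Critical path: Task 1 → Task 3 → Task 4.

Variance along critical path = 5.444 + 0.111 + 1.778 = 7.333; σ = √7.333 = 2.708 weeks.
Z = (21 − 24) / 2.708 = -1.108
P(T ≤ 21) = Φ(-1.108) ≈ 0.134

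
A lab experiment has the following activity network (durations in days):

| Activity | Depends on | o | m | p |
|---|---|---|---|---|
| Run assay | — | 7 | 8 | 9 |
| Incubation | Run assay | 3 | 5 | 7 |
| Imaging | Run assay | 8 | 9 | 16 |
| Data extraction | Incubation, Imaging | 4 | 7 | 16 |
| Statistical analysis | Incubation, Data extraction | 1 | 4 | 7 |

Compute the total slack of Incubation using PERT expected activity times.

5 days

te_Run assay = (7 + 4·8 + 9)/6 = 48/6 = 8
te_Incubation = (3 + 4·5 + 7)/6 = 30/6 = 5
te_Imaging = (8 + 4·9 + 16)/6 = 60/6 = 10
te_Data extraction = (4 + 4·7 + 16)/6 = 48/6 = 8
te_Statistical analysis = (1 + 4·4 + 7)/6 = 24/6 = 4

Forward pass:
ES_Run assay = 0; EF_Run assay = 8
ES_Incubation = 8; EF_Incubation = 8+5 = 13
ES_Imaging = 8; EF_Imaging = 8+10 = 18
ES_Data extraction = max(EF_Incubation=13, EF_Imaging=18) = 18; EF_Data extraction = 18+8 = 26
ES_Statistical analysis = max(EF_Incubation=13, EF_Data extraction=26) = 26; EF_Statistical analysis = 26+4 = 30
Expected project duration μ = 30 days. Critical path: Run assay → Imaging → Data extraction → Statistical analysis.

Backward pass:
LF_Statistical analysis = 30; LS_Statistical analysis = 30−4 = 26
LF_Data extraction = LS_Statistical analysis = 26; LS_Data extraction = 26−8 = 18
LF_Imaging = LS_Data extraction = 18; LS_Imaging = 18−10 = 8
LF_Incubation = min(LS_Data extraction=18, LS_Statistical analysis=26) = 18; LS_Incubation = 18−5 = 13
LF_Run assay = min(LS_Incubation=13, LS_Imaging=8) = 8; LS_Run assay = 8−8 = 0
Slack_Incubation = LS_Incubation − ES_Incubation = 13 − 8 = 5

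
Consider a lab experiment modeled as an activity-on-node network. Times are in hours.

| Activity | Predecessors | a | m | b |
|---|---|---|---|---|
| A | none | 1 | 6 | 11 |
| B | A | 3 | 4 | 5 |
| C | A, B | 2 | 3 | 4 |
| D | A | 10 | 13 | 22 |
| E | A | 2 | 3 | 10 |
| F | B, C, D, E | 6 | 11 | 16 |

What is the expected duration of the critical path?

te_A = (1 + 4·6 + 11)/6 = 36/6 = 6
te_B = (3 + 4·4 + 5)/6 = 24/6 = 4
te_C = (2 + 4·3 + 4)/6 = 18/6 = 3
te_D = (10 + 4·13 + 22)/6 = 84/6 = 14
te_E = (2 + 4·3 + 10)/6 = 24/6 = 4
te_F = (6 + 4·11 + 16)/6 = 66/6 = 11

Forward pass:
ES_A = 0; EF_A = 6
ES_B = 6; EF_B = 6+4 = 10
ES_C = max(EF_A=6, EF_B=10) = 10; EF_C = 10+3 = 13
ES_D = 6; EF_D = 6+14 = 20
ES_E = 6; EF_E = 6+4 = 10
ES_F = max(EF_B=10, EF_C=13, EF_D=20, EF_E=10) = 20; EF_F = 20+11 = 31
Expected project duration μ = 31 hours. Critical path: A → D → F.

31 hours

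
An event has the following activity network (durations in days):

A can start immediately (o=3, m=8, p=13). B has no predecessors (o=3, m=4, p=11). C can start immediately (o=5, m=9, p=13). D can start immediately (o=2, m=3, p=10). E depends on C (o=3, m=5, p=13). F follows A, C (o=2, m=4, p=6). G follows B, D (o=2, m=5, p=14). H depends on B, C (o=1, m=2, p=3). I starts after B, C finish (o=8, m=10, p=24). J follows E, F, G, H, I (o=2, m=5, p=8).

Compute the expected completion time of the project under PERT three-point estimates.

26 days

te_A = (3 + 4·8 + 13)/6 = 48/6 = 8
te_B = (3 + 4·4 + 11)/6 = 30/6 = 5
te_C = (5 + 4·9 + 13)/6 = 54/6 = 9
te_D = (2 + 4·3 + 10)/6 = 24/6 = 4
te_E = (3 + 4·5 + 13)/6 = 36/6 = 6
te_F = (2 + 4·4 + 6)/6 = 24/6 = 4
te_G = (2 + 4·5 + 14)/6 = 36/6 = 6
te_H = (1 + 4·2 + 3)/6 = 12/6 = 2
te_I = (8 + 4·10 + 24)/6 = 72/6 = 12
te_J = (2 + 4·5 + 8)/6 = 30/6 = 5

Forward pass:
ES_A = 0; EF_A = 8
ES_B = 0; EF_B = 5
ES_C = 0; EF_C = 9
ES_D = 0; EF_D = 4
ES_E = 9; EF_E = 9+6 = 15
ES_F = max(EF_A=8, EF_C=9) = 9; EF_F = 9+4 = 13
ES_G = max(EF_B=5, EF_D=4) = 5; EF_G = 5+6 = 11
ES_H = max(EF_B=5, EF_C=9) = 9; EF_H = 9+2 = 11
ES_I = max(EF_B=5, EF_C=9) = 9; EF_I = 9+12 = 21
ES_J = max(EF_E=15, EF_F=13, EF_G=11, EF_H=11, EF_I=21) = 21; EF_J = 21+5 = 26
Expected project duration μ = 26 days. Critical path: C → I → J.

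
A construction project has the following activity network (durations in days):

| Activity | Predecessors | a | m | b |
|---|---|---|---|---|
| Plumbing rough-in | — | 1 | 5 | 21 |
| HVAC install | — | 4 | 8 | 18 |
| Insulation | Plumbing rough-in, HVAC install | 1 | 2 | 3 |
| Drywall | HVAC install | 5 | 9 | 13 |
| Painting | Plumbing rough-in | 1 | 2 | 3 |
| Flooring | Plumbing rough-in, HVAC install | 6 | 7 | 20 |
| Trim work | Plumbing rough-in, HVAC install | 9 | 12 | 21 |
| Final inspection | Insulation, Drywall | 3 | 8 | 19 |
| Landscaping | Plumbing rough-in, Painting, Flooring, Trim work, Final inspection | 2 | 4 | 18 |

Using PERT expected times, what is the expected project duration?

33 days

te_Plumbing rough-in = (1 + 4·5 + 21)/6 = 42/6 = 7
te_HVAC install = (4 + 4·8 + 18)/6 = 54/6 = 9
te_Insulation = (1 + 4·2 + 3)/6 = 12/6 = 2
te_Drywall = (5 + 4·9 + 13)/6 = 54/6 = 9
te_Painting = (1 + 4·2 + 3)/6 = 12/6 = 2
te_Flooring = (6 + 4·7 + 20)/6 = 54/6 = 9
te_Trim work = (9 + 4·12 + 21)/6 = 78/6 = 13
te_Final inspection = (3 + 4·8 + 19)/6 = 54/6 = 9
te_Landscaping = (2 + 4·4 + 18)/6 = 36/6 = 6

Forward pass:
ES_Plumbing rough-in = 0; EF_Plumbing rough-in = 7
ES_HVAC install = 0; EF_HVAC install = 9
ES_Insulation = max(EF_Plumbing rough-in=7, EF_HVAC install=9) = 9; EF_Insulation = 9+2 = 11
ES_Drywall = 9; EF_Drywall = 9+9 = 18
ES_Painting = 7; EF_Painting = 7+2 = 9
ES_Flooring = max(EF_Plumbing rough-in=7, EF_HVAC install=9) = 9; EF_Flooring = 9+9 = 18
ES_Trim work = max(EF_Plumbing rough-in=7, EF_HVAC install=9) = 9; EF_Trim work = 9+13 = 22
ES_Final inspection = max(EF_Insulation=11, EF_Drywall=18) = 18; EF_Final inspection = 18+9 = 27
ES_Landscaping = max(EF_Plumbing rough-in=7, EF_Painting=9, EF_Flooring=18, EF_Trim work=22, EF_Final inspection=27) = 27; EF_Landscaping = 27+6 = 33
Expected project duration μ = 33 days. Critical path: HVAC install → Drywall → Final inspection → Landscaping.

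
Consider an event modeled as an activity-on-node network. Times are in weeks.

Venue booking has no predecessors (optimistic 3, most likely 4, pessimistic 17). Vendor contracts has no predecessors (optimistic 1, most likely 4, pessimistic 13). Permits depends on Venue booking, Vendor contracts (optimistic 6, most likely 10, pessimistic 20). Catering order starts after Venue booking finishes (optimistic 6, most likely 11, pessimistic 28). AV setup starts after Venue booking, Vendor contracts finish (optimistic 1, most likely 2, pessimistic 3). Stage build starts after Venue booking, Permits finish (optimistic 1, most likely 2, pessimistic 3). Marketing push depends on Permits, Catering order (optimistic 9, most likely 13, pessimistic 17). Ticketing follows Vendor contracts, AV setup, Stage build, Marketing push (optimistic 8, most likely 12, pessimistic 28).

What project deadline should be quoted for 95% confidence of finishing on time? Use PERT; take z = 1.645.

te_Venue booking = (3 + 4·4 + 17)/6 = 36/6 = 6; σ²_Venue booking = ((17−3)/6)² = 5.444
te_Vendor contracts = (1 + 4·4 + 13)/6 = 30/6 = 5; σ²_Vendor contracts = ((13−1)/6)² = 4.000
te_Permits = (6 + 4·10 + 20)/6 = 66/6 = 11; σ²_Permits = ((20−6)/6)² = 5.444
te_Catering order = (6 + 4·11 + 28)/6 = 78/6 = 13; σ²_Catering order = ((28−6)/6)² = 13.444
te_AV setup = (1 + 4·2 + 3)/6 = 12/6 = 2; σ²_AV setup = ((3−1)/6)² = 0.111
te_Stage build = (1 + 4·2 + 3)/6 = 12/6 = 2; σ²_Stage build = ((3−1)/6)² = 0.111
te_Marketing push = (9 + 4·13 + 17)/6 = 78/6 = 13; σ²_Marketing push = ((17−9)/6)² = 1.778
te_Ticketing = (8 + 4·12 + 28)/6 = 84/6 = 14; σ²_Ticketing = ((28−8)/6)² = 11.111

Forward pass:
ES_Venue booking = 0; EF_Venue booking = 6
ES_Vendor contracts = 0; EF_Vendor contracts = 5
ES_Permits = max(EF_Venue booking=6, EF_Vendor contracts=5) = 6; EF_Permits = 6+11 = 17
ES_Catering order = 6; EF_Catering order = 6+13 = 19
ES_AV setup = max(EF_Venue booking=6, EF_Vendor contracts=5) = 6; EF_AV setup = 6+2 = 8
ES_Stage build = max(EF_Venue booking=6, EF_Permits=17) = 17; EF_Stage build = 17+2 = 19
ES_Marketing push = max(EF_Permits=17, EF_Catering order=19) = 19; EF_Marketing push = 19+13 = 32
ES_Ticketing = max(EF_Vendor contracts=5, EF_AV setup=8, EF_Stage build=19, EF_Marketing push=32) = 32; EF_Ticketing = 32+14 = 46
Expected project duration μ = 46 weeks. Critical path: Venue booking → Catering order → Marketing push → Ticketing.

Variance along critical path = 5.444 + 13.444 + 1.778 + 11.111 = 31.778; σ = 5.637 weeks.
D = μ + z·σ = 46 + 1.645·5.637 = 55.3 weeks

55.3 weeks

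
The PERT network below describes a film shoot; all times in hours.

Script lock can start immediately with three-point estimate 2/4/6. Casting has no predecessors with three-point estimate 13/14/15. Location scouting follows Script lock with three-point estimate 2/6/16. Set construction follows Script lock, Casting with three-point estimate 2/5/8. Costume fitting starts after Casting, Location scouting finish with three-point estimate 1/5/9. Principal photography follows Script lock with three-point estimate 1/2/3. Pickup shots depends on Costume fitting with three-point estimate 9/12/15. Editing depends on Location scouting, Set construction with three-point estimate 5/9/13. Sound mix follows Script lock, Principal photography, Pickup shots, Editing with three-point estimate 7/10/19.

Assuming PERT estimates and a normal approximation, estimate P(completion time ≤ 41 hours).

te_Script lock = (2 + 4·4 + 6)/6 = 24/6 = 4; σ²_Script lock = ((6−2)/6)² = 0.444
te_Casting = (13 + 4·14 + 15)/6 = 84/6 = 14; σ²_Casting = ((15−13)/6)² = 0.111
te_Location scouting = (2 + 4·6 + 16)/6 = 42/6 = 7; σ²_Location scouting = ((16−2)/6)² = 5.444
te_Set construction = (2 + 4·5 + 8)/6 = 30/6 = 5; σ²_Set construction = ((8−2)/6)² = 1.000
te_Costume fitting = (1 + 4·5 + 9)/6 = 30/6 = 5; σ²_Costume fitting = ((9−1)/6)² = 1.778
te_Principal photography = (1 + 4·2 + 3)/6 = 12/6 = 2; σ²_Principal photography = ((3−1)/6)² = 0.111
te_Pickup shots = (9 + 4·12 + 15)/6 = 72/6 = 12; σ²_Pickup shots = ((15−9)/6)² = 1.000
te_Editing = (5 + 4·9 + 13)/6 = 54/6 = 9; σ²_Editing = ((13−5)/6)² = 1.778
te_Sound mix = (7 + 4·10 + 19)/6 = 66/6 = 11; σ²_Sound mix = ((19−7)/6)² = 4.000

Forward pass:
ES_Script lock = 0; EF_Script lock = 4
ES_Casting = 0; EF_Casting = 14
ES_Location scouting = 4; EF_Location scouting = 4+7 = 11
ES_Set construction = max(EF_Script lock=4, EF_Casting=14) = 14; EF_Set construction = 14+5 = 19
ES_Costume fitting = max(EF_Casting=14, EF_Location scouting=11) = 14; EF_Costume fitting = 14+5 = 19
ES_Principal photography = 4; EF_Principal photography = 4+2 = 6
ES_Pickup shots = 19; EF_Pickup shots = 19+12 = 31
ES_Editing = max(EF_Location scouting=11, EF_Set construction=19) = 19; EF_Editing = 19+9 = 28
ES_Sound mix = max(EF_Script lock=4, EF_Principal photography=6, EF_Pickup shots=31, EF_Editing=28) = 31; EF_Sound mix = 31+11 = 42
Expected project duration μ = 42 hours. Critical path: Casting → Costume fitting → Pickup shots → Sound mix.

Variance along critical path = 0.111 + 1.778 + 1.000 + 4.000 = 6.889; σ = √6.889 = 2.625 hours.
Z = (41 − 42) / 2.625 = -0.381
P(T ≤ 41) = Φ(-0.381) ≈ 0.352

0.352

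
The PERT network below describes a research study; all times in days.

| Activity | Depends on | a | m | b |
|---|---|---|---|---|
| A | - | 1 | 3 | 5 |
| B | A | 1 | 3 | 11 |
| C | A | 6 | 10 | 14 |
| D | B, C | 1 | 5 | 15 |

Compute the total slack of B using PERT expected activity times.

6 days

te_A = (1 + 4·3 + 5)/6 = 18/6 = 3
te_B = (1 + 4·3 + 11)/6 = 24/6 = 4
te_C = (6 + 4·10 + 14)/6 = 60/6 = 10
te_D = (1 + 4·5 + 15)/6 = 36/6 = 6

Forward pass:
ES_A = 0; EF_A = 3
ES_B = 3; EF_B = 3+4 = 7
ES_C = 3; EF_C = 3+10 = 13
ES_D = max(EF_B=7, EF_C=13) = 13; EF_D = 13+6 = 19
Expected project duration μ = 19 days. Critical path: A → C → D.

Backward pass:
LF_D = 19; LS_D = 19−6 = 13
LF_C = LS_D = 13; LS_C = 13−10 = 3
LF_B = LS_D = 13; LS_B = 13−4 = 9
LF_A = min(LS_B=9, LS_C=3) = 3; LS_A = 3−3 = 0
Slack_B = LS_B − ES_B = 9 − 3 = 6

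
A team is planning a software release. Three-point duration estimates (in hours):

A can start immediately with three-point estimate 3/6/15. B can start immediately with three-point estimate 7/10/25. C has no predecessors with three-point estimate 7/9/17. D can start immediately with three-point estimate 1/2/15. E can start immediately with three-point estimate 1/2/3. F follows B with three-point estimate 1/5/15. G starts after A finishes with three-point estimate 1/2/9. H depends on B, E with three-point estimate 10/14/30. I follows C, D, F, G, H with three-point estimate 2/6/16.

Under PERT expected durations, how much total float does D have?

24 hours

te_A = (3 + 4·6 + 15)/6 = 42/6 = 7
te_B = (7 + 4·10 + 25)/6 = 72/6 = 12
te_C = (7 + 4·9 + 17)/6 = 60/6 = 10
te_D = (1 + 4·2 + 15)/6 = 24/6 = 4
te_E = (1 + 4·2 + 3)/6 = 12/6 = 2
te_F = (1 + 4·5 + 15)/6 = 36/6 = 6
te_G = (1 + 4·2 + 9)/6 = 18/6 = 3
te_H = (10 + 4·14 + 30)/6 = 96/6 = 16
te_I = (2 + 4·6 + 16)/6 = 42/6 = 7

Forward pass:
ES_A = 0; EF_A = 7
ES_B = 0; EF_B = 12
ES_C = 0; EF_C = 10
ES_D = 0; EF_D = 4
ES_E = 0; EF_E = 2
ES_F = 12; EF_F = 12+6 = 18
ES_G = 7; EF_G = 7+3 = 10
ES_H = max(EF_B=12, EF_E=2) = 12; EF_H = 12+16 = 28
ES_I = max(EF_C=10, EF_D=4, EF_F=18, EF_G=10, EF_H=28) = 28; EF_I = 28+7 = 35
Expected project duration μ = 35 hours. Critical path: B → H → I.

Backward pass:
LF_I = 35; LS_I = 35−7 = 28
LF_H = LS_I = 28; LS_H = 28−16 = 12
LF_G = LS_I = 28; LS_G = 28−3 = 25
LF_F = LS_I = 28; LS_F = 28−6 = 22
LF_E = LS_H = 12; LS_E = 12−2 = 10
LF_D = LS_I = 28; LS_D = 28−4 = 24
LF_C = LS_I = 28; LS_C = 28−10 = 18
LF_B = min(LS_F=22, LS_H=12) = 12; LS_B = 12−12 = 0
LF_A = LS_G = 25; LS_A = 25−7 = 18
Slack_D = LS_D − ES_D = 24 − 0 = 24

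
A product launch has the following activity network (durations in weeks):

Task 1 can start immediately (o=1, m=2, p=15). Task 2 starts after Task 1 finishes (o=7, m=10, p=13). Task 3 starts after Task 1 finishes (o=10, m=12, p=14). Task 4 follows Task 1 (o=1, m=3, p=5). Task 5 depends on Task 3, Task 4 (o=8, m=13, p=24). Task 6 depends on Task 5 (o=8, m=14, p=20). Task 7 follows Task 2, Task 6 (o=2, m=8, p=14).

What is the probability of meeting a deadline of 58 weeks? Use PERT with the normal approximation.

0.905

te_Task 1 = (1 + 4·2 + 15)/6 = 24/6 = 4; σ²_Task 1 = ((15−1)/6)² = 5.444
te_Task 2 = (7 + 4·10 + 13)/6 = 60/6 = 10; σ²_Task 2 = ((13−7)/6)² = 1.000
te_Task 3 = (10 + 4·12 + 14)/6 = 72/6 = 12; σ²_Task 3 = ((14−10)/6)² = 0.444
te_Task 4 = (1 + 4·3 + 5)/6 = 18/6 = 3; σ²_Task 4 = ((5−1)/6)² = 0.444
te_Task 5 = (8 + 4·13 + 24)/6 = 84/6 = 14; σ²_Task 5 = ((24−8)/6)² = 7.111
te_Task 6 = (8 + 4·14 + 20)/6 = 84/6 = 14; σ²_Task 6 = ((20−8)/6)² = 4.000
te_Task 7 = (2 + 4·8 + 14)/6 = 48/6 = 8; σ²_Task 7 = ((14−2)/6)² = 4.000

Forward pass:
ES_Task 1 = 0; EF_Task 1 = 4
ES_Task 2 = 4; EF_Task 2 = 4+10 = 14
ES_Task 3 = 4; EF_Task 3 = 4+12 = 16
ES_Task 4 = 4; EF_Task 4 = 4+3 = 7
ES_Task 5 = max(EF_Task 3=16, EF_Task 4=7) = 16; EF_Task 5 = 16+14 = 30
ES_Task 6 = 30; EF_Task 6 = 30+14 = 44
ES_Task 7 = max(EF_Task 2=14, EF_Task 6=44) = 44; EF_Task 7 = 44+8 = 52
Expected project duration μ = 52 weeks. Critical path: Task 1 → Task 3 → Task 5 → Task 6 → Task 7.

Variance along critical path = 5.444 + 0.444 + 7.111 + 4.000 + 4.000 = 21.000; σ = √21.000 = 4.583 weeks.
Z = (58 − 52) / 4.583 = 1.309
P(T ≤ 58) = Φ(1.309) ≈ 0.905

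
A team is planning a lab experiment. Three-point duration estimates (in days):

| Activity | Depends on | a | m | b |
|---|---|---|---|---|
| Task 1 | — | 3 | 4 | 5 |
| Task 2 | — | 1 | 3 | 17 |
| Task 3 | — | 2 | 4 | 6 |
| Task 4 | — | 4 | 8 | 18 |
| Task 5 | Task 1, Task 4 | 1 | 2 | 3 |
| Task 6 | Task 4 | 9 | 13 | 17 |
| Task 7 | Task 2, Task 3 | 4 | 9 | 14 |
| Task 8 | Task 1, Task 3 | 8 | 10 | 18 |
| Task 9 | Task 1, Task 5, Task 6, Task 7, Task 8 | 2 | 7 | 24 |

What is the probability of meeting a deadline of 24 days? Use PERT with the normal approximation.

te_Task 1 = (3 + 4·4 + 5)/6 = 24/6 = 4; σ²_Task 1 = ((5−3)/6)² = 0.111
te_Task 2 = (1 + 4·3 + 17)/6 = 30/6 = 5; σ²_Task 2 = ((17−1)/6)² = 7.111
te_Task 3 = (2 + 4·4 + 6)/6 = 24/6 = 4; σ²_Task 3 = ((6−2)/6)² = 0.444
te_Task 4 = (4 + 4·8 + 18)/6 = 54/6 = 9; σ²_Task 4 = ((18−4)/6)² = 5.444
te_Task 5 = (1 + 4·2 + 3)/6 = 12/6 = 2; σ²_Task 5 = ((3−1)/6)² = 0.111
te_Task 6 = (9 + 4·13 + 17)/6 = 78/6 = 13; σ²_Task 6 = ((17−9)/6)² = 1.778
te_Task 7 = (4 + 4·9 + 14)/6 = 54/6 = 9; σ²_Task 7 = ((14−4)/6)² = 2.778
te_Task 8 = (8 + 4·10 + 18)/6 = 66/6 = 11; σ²_Task 8 = ((18−8)/6)² = 2.778
te_Task 9 = (2 + 4·7 + 24)/6 = 54/6 = 9; σ²_Task 9 = ((24−2)/6)² = 13.444

Forward pass:
ES_Task 1 = 0; EF_Task 1 = 4
ES_Task 2 = 0; EF_Task 2 = 5
ES_Task 3 = 0; EF_Task 3 = 4
ES_Task 4 = 0; EF_Task 4 = 9
ES_Task 5 = max(EF_Task 1=4, EF_Task 4=9) = 9; EF_Task 5 = 9+2 = 11
ES_Task 6 = 9; EF_Task 6 = 9+13 = 22
ES_Task 7 = max(EF_Task 2=5, EF_Task 3=4) = 5; EF_Task 7 = 5+9 = 14
ES_Task 8 = max(EF_Task 1=4, EF_Task 3=4) = 4; EF_Task 8 = 4+11 = 15
ES_Task 9 = max(EF_Task 1=4, EF_Task 5=11, EF_Task 6=22, EF_Task 7=14, EF_Task 8=15) = 22; EF_Task 9 = 22+9 = 31
Expected project duration μ = 31 days. Critical path: Task 4 → Task 6 → Task 9.

Variance along critical path = 5.444 + 1.778 + 13.444 = 20.667; σ = √20.667 = 4.546 days.
Z = (24 − 31) / 4.546 = -1.540
P(T ≤ 24) = Φ(-1.540) ≈ 0.062

0.062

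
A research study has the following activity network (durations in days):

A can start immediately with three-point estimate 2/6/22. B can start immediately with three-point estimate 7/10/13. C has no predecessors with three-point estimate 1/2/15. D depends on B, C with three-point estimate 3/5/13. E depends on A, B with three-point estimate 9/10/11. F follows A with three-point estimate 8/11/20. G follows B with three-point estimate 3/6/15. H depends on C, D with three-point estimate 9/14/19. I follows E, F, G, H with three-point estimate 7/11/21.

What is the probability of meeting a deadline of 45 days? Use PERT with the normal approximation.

te_A = (2 + 4·6 + 22)/6 = 48/6 = 8; σ²_A = ((22−2)/6)² = 11.111
te_B = (7 + 4·10 + 13)/6 = 60/6 = 10; σ²_B = ((13−7)/6)² = 1.000
te_C = (1 + 4·2 + 15)/6 = 24/6 = 4; σ²_C = ((15−1)/6)² = 5.444
te_D = (3 + 4·5 + 13)/6 = 36/6 = 6; σ²_D = ((13−3)/6)² = 2.778
te_E = (9 + 4·10 + 11)/6 = 60/6 = 10; σ²_E = ((11−9)/6)² = 0.111
te_F = (8 + 4·11 + 20)/6 = 72/6 = 12; σ²_F = ((20−8)/6)² = 4.000
te_G = (3 + 4·6 + 15)/6 = 42/6 = 7; σ²_G = ((15−3)/6)² = 4.000
te_H = (9 + 4·14 + 19)/6 = 84/6 = 14; σ²_H = ((19−9)/6)² = 2.778
te_I = (7 + 4·11 + 21)/6 = 72/6 = 12; σ²_I = ((21−7)/6)² = 5.444

Forward pass:
ES_A = 0; EF_A = 8
ES_B = 0; EF_B = 10
ES_C = 0; EF_C = 4
ES_D = max(EF_B=10, EF_C=4) = 10; EF_D = 10+6 = 16
ES_E = max(EF_A=8, EF_B=10) = 10; EF_E = 10+10 = 20
ES_F = 8; EF_F = 8+12 = 20
ES_G = 10; EF_G = 10+7 = 17
ES_H = max(EF_C=4, EF_D=16) = 16; EF_H = 16+14 = 30
ES_I = max(EF_E=20, EF_F=20, EF_G=17, EF_H=30) = 30; EF_I = 30+12 = 42
Expected project duration μ = 42 days. Critical path: B → D → H → I.

Variance along critical path = 1.000 + 2.778 + 2.778 + 5.444 = 12.000; σ = √12.000 = 3.464 days.
Z = (45 − 42) / 3.464 = 0.866
P(T ≤ 45) = Φ(0.866) ≈ 0.807

0.807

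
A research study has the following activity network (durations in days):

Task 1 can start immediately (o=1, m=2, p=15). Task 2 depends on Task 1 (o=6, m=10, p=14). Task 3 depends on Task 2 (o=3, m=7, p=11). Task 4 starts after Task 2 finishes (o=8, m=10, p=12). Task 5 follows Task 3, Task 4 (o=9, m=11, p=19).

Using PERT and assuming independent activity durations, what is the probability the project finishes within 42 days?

0.968

te_Task 1 = (1 + 4·2 + 15)/6 = 24/6 = 4; σ²_Task 1 = ((15−1)/6)² = 5.444
te_Task 2 = (6 + 4·10 + 14)/6 = 60/6 = 10; σ²_Task 2 = ((14−6)/6)² = 1.778
te_Task 3 = (3 + 4·7 + 11)/6 = 42/6 = 7; σ²_Task 3 = ((11−3)/6)² = 1.778
te_Task 4 = (8 + 4·10 + 12)/6 = 60/6 = 10; σ²_Task 4 = ((12−8)/6)² = 0.444
te_Task 5 = (9 + 4·11 + 19)/6 = 72/6 = 12; σ²_Task 5 = ((19−9)/6)² = 2.778

Forward pass:
ES_Task 1 = 0; EF_Task 1 = 4
ES_Task 2 = 4; EF_Task 2 = 4+10 = 14
ES_Task 3 = 14; EF_Task 3 = 14+7 = 21
ES_Task 4 = 14; EF_Task 4 = 14+10 = 24
ES_Task 5 = max(EF_Task 3=21, EF_Task 4=24) = 24; EF_Task 5 = 24+12 = 36
Expected project duration μ = 36 days. Critical path: Task 1 → Task 2 → Task 4 → Task 5.

Variance along critical path = 5.444 + 1.778 + 0.444 + 2.778 = 10.444; σ = √10.444 = 3.232 days.
Z = (42 − 36) / 3.232 = 1.857
P(T ≤ 42) = Φ(1.857) ≈ 0.968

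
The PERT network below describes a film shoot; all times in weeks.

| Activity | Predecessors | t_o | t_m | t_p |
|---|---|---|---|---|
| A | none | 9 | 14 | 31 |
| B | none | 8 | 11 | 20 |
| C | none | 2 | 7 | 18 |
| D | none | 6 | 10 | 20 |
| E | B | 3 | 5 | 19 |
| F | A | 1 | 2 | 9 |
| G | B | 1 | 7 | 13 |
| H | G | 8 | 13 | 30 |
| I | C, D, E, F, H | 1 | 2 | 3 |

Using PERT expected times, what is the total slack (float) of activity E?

15 weeks

te_A = (9 + 4·14 + 31)/6 = 96/6 = 16
te_B = (8 + 4·11 + 20)/6 = 72/6 = 12
te_C = (2 + 4·7 + 18)/6 = 48/6 = 8
te_D = (6 + 4·10 + 20)/6 = 66/6 = 11
te_E = (3 + 4·5 + 19)/6 = 42/6 = 7
te_F = (1 + 4·2 + 9)/6 = 18/6 = 3
te_G = (1 + 4·7 + 13)/6 = 42/6 = 7
te_H = (8 + 4·13 + 30)/6 = 90/6 = 15
te_I = (1 + 4·2 + 3)/6 = 12/6 = 2

Forward pass:
ES_A = 0; EF_A = 16
ES_B = 0; EF_B = 12
ES_C = 0; EF_C = 8
ES_D = 0; EF_D = 11
ES_E = 12; EF_E = 12+7 = 19
ES_F = 16; EF_F = 16+3 = 19
ES_G = 12; EF_G = 12+7 = 19
ES_H = 19; EF_H = 19+15 = 34
ES_I = max(EF_C=8, EF_D=11, EF_E=19, EF_F=19, EF_H=34) = 34; EF_I = 34+2 = 36
Expected project duration μ = 36 weeks. Critical path: B → G → H → I.

Backward pass:
LF_I = 36; LS_I = 36−2 = 34
LF_H = LS_I = 34; LS_H = 34−15 = 19
LF_G = LS_H = 19; LS_G = 19−7 = 12
LF_F = LS_I = 34; LS_F = 34−3 = 31
LF_E = LS_I = 34; LS_E = 34−7 = 27
LF_D = LS_I = 34; LS_D = 34−11 = 23
LF_C = LS_I = 34; LS_C = 34−8 = 26
LF_B = min(LS_E=27, LS_G=12) = 12; LS_B = 12−12 = 0
LF_A = LS_F = 31; LS_A = 31−16 = 15
Slack_E = LS_E − ES_E = 27 − 12 = 15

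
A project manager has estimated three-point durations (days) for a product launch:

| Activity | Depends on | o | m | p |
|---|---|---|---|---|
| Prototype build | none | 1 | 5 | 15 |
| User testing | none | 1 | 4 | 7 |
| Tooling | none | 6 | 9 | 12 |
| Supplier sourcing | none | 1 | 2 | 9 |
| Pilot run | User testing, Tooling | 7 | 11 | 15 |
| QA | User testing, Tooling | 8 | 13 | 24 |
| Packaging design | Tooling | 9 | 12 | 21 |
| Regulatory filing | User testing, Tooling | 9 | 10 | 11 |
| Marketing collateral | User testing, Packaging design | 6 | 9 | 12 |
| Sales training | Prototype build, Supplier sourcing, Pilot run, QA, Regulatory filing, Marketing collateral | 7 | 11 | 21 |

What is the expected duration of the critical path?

te_Prototype build = (1 + 4·5 + 15)/6 = 36/6 = 6
te_User testing = (1 + 4·4 + 7)/6 = 24/6 = 4
te_Tooling = (6 + 4·9 + 12)/6 = 54/6 = 9
te_Supplier sourcing = (1 + 4·2 + 9)/6 = 18/6 = 3
te_Pilot run = (7 + 4·11 + 15)/6 = 66/6 = 11
te_QA = (8 + 4·13 + 24)/6 = 84/6 = 14
te_Packaging design = (9 + 4·12 + 21)/6 = 78/6 = 13
te_Regulatory filing = (9 + 4·10 + 11)/6 = 60/6 = 10
te_Marketing collateral = (6 + 4·9 + 12)/6 = 54/6 = 9
te_Sales training = (7 + 4·11 + 21)/6 = 72/6 = 12

Forward pass:
ES_Prototype build = 0; EF_Prototype build = 6
ES_User testing = 0; EF_User testing = 4
ES_Tooling = 0; EF_Tooling = 9
ES_Supplier sourcing = 0; EF_Supplier sourcing = 3
ES_Pilot run = max(EF_User testing=4, EF_Tooling=9) = 9; EF_Pilot run = 9+11 = 20
ES_QA = max(EF_User testing=4, EF_Tooling=9) = 9; EF_QA = 9+14 = 23
ES_Packaging design = 9; EF_Packaging design = 9+13 = 22
ES_Regulatory filing = max(EF_User testing=4, EF_Tooling=9) = 9; EF_Regulatory filing = 9+10 = 19
ES_Marketing collateral = max(EF_User testing=4, EF_Packaging design=22) = 22; EF_Marketing collateral = 22+9 = 31
ES_Sales training = max(EF_Prototype build=6, EF_Supplier sourcing=3, EF_Pilot run=20, EF_QA=23, EF_Regulatory filing=19, EF_Marketing collateral=31) = 31; EF_Sales training = 31+12 = 43
Expected project duration μ = 43 days. Critical path: Tooling → Packaging design → Marketing collateral → Sales training.

43 days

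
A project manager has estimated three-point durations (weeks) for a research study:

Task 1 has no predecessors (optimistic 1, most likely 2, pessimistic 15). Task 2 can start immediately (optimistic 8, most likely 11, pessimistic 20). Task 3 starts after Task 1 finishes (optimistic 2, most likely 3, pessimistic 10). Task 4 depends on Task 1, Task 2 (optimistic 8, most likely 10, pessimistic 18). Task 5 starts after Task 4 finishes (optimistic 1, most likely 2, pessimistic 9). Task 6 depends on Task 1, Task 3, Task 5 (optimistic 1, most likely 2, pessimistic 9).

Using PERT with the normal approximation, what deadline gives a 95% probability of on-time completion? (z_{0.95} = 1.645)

34.3 weeks

te_Task 1 = (1 + 4·2 + 15)/6 = 24/6 = 4; σ²_Task 1 = ((15−1)/6)² = 5.444
te_Task 2 = (8 + 4·11 + 20)/6 = 72/6 = 12; σ²_Task 2 = ((20−8)/6)² = 4.000
te_Task 3 = (2 + 4·3 + 10)/6 = 24/6 = 4; σ²_Task 3 = ((10−2)/6)² = 1.778
te_Task 4 = (8 + 4·10 + 18)/6 = 66/6 = 11; σ²_Task 4 = ((18−8)/6)² = 2.778
te_Task 5 = (1 + 4·2 + 9)/6 = 18/6 = 3; σ²_Task 5 = ((9−1)/6)² = 1.778
te_Task 6 = (1 + 4·2 + 9)/6 = 18/6 = 3; σ²_Task 6 = ((9−1)/6)² = 1.778

Forward pass:
ES_Task 1 = 0; EF_Task 1 = 4
ES_Task 2 = 0; EF_Task 2 = 12
ES_Task 3 = 4; EF_Task 3 = 4+4 = 8
ES_Task 4 = max(EF_Task 1=4, EF_Task 2=12) = 12; EF_Task 4 = 12+11 = 23
ES_Task 5 = 23; EF_Task 5 = 23+3 = 26
ES_Task 6 = max(EF_Task 1=4, EF_Task 3=8, EF_Task 5=26) = 26; EF_Task 6 = 26+3 = 29
Expected project duration μ = 29 weeks. Critical path: Task 2 → Task 4 → Task 5 → Task 6.

Variance along critical path = 4.000 + 2.778 + 1.778 + 1.778 = 10.333; σ = 3.215 weeks.
D = μ + z·σ = 29 + 1.645·3.215 = 34.3 weeks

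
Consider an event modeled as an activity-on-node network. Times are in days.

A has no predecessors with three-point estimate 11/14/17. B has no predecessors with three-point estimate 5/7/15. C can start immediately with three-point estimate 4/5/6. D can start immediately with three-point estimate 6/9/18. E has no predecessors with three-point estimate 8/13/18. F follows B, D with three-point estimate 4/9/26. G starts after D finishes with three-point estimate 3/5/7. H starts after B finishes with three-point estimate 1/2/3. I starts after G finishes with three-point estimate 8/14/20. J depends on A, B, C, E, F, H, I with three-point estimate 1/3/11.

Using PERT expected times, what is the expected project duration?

te_A = (11 + 4·14 + 17)/6 = 84/6 = 14
te_B = (5 + 4·7 + 15)/6 = 48/6 = 8
te_C = (4 + 4·5 + 6)/6 = 30/6 = 5
te_D = (6 + 4·9 + 18)/6 = 60/6 = 10
te_E = (8 + 4·13 + 18)/6 = 78/6 = 13
te_F = (4 + 4·9 + 26)/6 = 66/6 = 11
te_G = (3 + 4·5 + 7)/6 = 30/6 = 5
te_H = (1 + 4·2 + 3)/6 = 12/6 = 2
te_I = (8 + 4·14 + 20)/6 = 84/6 = 14
te_J = (1 + 4·3 + 11)/6 = 24/6 = 4

Forward pass:
ES_A = 0; EF_A = 14
ES_B = 0; EF_B = 8
ES_C = 0; EF_C = 5
ES_D = 0; EF_D = 10
ES_E = 0; EF_E = 13
ES_F = max(EF_B=8, EF_D=10) = 10; EF_F = 10+11 = 21
ES_G = 10; EF_G = 10+5 = 15
ES_H = 8; EF_H = 8+2 = 10
ES_I = 15; EF_I = 15+14 = 29
ES_J = max(EF_A=14, EF_B=8, EF_C=5, EF_E=13, EF_F=21, EF_H=10, EF_I=29) = 29; EF_J = 29+4 = 33
Expected project duration μ = 33 days. Critical path: D → G → I → J.

33 days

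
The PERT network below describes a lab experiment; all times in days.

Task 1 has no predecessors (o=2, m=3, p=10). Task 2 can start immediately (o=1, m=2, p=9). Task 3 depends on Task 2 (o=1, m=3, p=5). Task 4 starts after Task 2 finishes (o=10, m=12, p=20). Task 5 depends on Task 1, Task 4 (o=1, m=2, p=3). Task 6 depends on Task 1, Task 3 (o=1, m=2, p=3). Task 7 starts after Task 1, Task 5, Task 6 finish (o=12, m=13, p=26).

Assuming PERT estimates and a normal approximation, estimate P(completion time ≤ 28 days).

te_Task 1 = (2 + 4·3 + 10)/6 = 24/6 = 4; σ²_Task 1 = ((10−2)/6)² = 1.778
te_Task 2 = (1 + 4·2 + 9)/6 = 18/6 = 3; σ²_Task 2 = ((9−1)/6)² = 1.778
te_Task 3 = (1 + 4·3 + 5)/6 = 18/6 = 3; σ²_Task 3 = ((5−1)/6)² = 0.444
te_Task 4 = (10 + 4·12 + 20)/6 = 78/6 = 13; σ²_Task 4 = ((20−10)/6)² = 2.778
te_Task 5 = (1 + 4·2 + 3)/6 = 12/6 = 2; σ²_Task 5 = ((3−1)/6)² = 0.111
te_Task 6 = (1 + 4·2 + 3)/6 = 12/6 = 2; σ²_Task 6 = ((3−1)/6)² = 0.111
te_Task 7 = (12 + 4·13 + 26)/6 = 90/6 = 15; σ²_Task 7 = ((26−12)/6)² = 5.444

Forward pass:
ES_Task 1 = 0; EF_Task 1 = 4
ES_Task 2 = 0; EF_Task 2 = 3
ES_Task 3 = 3; EF_Task 3 = 3+3 = 6
ES_Task 4 = 3; EF_Task 4 = 3+13 = 16
ES_Task 5 = max(EF_Task 1=4, EF_Task 4=16) = 16; EF_Task 5 = 16+2 = 18
ES_Task 6 = max(EF_Task 1=4, EF_Task 3=6) = 6; EF_Task 6 = 6+2 = 8
ES_Task 7 = max(EF_Task 1=4, EF_Task 5=18, EF_Task 6=8) = 18; EF_Task 7 = 18+15 = 33
Expected project duration μ = 33 days. Critical path: Task 2 → Task 4 → Task 5 → Task 7.

Variance along critical path = 1.778 + 2.778 + 0.111 + 5.444 = 10.111; σ = √10.111 = 3.180 days.
Z = (28 − 33) / 3.180 = -1.572
P(T ≤ 28) = Φ(-1.572) ≈ 0.058

0.058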